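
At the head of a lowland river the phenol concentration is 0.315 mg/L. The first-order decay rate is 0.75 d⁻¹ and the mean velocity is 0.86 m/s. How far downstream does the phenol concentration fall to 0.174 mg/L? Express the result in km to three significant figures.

From C = C₀·e^(−kt), t = ln(C₀/C)/k = ln(0.315/0.174)/0.75 = 0.5935/0.75 = 0.7914 d.
Distance = v·t = 0.86 m/s × 6.837e+04 s = 5.88e+04 m = 58.8 km.

58.8 km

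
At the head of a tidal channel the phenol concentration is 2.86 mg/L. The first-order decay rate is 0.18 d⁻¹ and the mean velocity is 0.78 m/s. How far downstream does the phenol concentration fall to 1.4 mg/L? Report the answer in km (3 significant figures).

267 km

From C = C₀·e^(−kt), t = ln(C₀/C)/k = ln(2.86/1.4)/0.18 = 0.7143/0.18 = 3.969 d.
Distance = v·t = 0.78 m/s × 3.429e+05 s = 2.675e+05 m = 267.5 km.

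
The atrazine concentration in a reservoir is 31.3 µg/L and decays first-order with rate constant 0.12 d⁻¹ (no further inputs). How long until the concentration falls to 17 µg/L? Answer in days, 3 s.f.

t = ln(C₀/C)/k = ln(31.3/17)/0.12 = 0.6104/0.12 = 5.087 d.

5.09 d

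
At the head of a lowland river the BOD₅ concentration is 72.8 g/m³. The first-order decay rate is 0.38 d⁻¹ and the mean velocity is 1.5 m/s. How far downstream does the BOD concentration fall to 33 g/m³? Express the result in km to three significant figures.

From C = C₀·e^(−kt), t = ln(C₀/C)/k = ln(72.8/33)/0.38 = 0.7912/0.38 = 2.082 d.
Distance = v·t = 1.5 m/s × 1.799e+05 s = 2.698e+05 m = 269.8 km.

270 km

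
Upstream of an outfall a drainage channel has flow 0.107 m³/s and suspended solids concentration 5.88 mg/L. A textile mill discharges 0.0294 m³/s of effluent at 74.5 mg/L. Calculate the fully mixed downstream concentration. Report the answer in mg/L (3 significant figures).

Conservation of mass across the mixing zone: C = (0.0294·74.5 + 0.107·5.88) / (0.0294 + 0.107) = 2.819/0.1364 = 20.67 mg/L.

20.7 mg/L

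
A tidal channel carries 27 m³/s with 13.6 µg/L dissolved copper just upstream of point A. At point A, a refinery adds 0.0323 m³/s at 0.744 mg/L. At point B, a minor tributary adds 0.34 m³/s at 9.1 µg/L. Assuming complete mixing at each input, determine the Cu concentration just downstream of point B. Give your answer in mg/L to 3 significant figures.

13.6 µg/L = 0.0136 mg/L.
After input A: C = (27·0.0136 + 0.0323·0.744) / 27.03 = 0.01447 mg/L.
9.1 µg/L = 0.0091 mg/L.
After input B: C = (27.03·0.01447 + 0.34·0.0091) / 27.37 = 0.01441 mg/L.

0.0144 mg/L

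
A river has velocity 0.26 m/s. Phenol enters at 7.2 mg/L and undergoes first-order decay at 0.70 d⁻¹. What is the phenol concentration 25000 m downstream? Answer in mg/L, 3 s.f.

Travel time t = 25000 m / 0.26 m/s = 2.5e+04/0.26 = 9.615e+04 s = 1.113 d.
First-order decay: C = 7.2·exp(−0.70·1.113) = 7.2·0.4589 = 3.304 mg/L.

3.30 mg/L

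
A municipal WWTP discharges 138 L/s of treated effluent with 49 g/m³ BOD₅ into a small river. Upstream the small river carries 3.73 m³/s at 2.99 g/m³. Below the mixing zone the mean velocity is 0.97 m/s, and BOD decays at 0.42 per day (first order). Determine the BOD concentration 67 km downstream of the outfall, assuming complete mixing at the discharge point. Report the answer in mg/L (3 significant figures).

3.31 mg/L

138 L/s = 0.138 m³/s.
After complete mixing, C₀ = (0.138·49 + 3.73·2.99) / 3.868 = 4.632 mg/L.
Travel time t = 6.7e+04 m / 0.97 m/s = 6.907e+04 s = 0.7994 d.
C = 4.632·exp(−0.42·0.7994) = 4.632·0.7148 = 3.311 mg/L.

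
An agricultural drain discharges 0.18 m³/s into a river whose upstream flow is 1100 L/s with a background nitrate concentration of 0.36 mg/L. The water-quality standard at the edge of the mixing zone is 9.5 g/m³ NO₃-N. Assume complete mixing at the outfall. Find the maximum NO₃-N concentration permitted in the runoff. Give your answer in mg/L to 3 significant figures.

65.4 mg/L

1100 L/s = 1.1 m³/s.
Mass balance: 9.5·1.28 = 0.18·Cₑ + 1.1·0.36.
Cₑ = (12.16 − 0.396) / 0.18 = 65.36 mg/L.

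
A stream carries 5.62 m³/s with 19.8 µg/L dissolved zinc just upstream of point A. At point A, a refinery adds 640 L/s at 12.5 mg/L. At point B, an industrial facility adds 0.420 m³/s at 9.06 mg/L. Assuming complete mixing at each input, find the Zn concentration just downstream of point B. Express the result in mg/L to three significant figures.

19.8 µg/L = 0.0198 mg/L.
640 L/s = 0.64 m³/s.
After input A: C = (5.62·0.0198 + 0.64·12.5) / 6.26 = 1.296 mg/L.
After input B: C = (6.26·1.296 + 0.42·9.06) / 6.68 = 1.784 mg/L.

1.78 mg/L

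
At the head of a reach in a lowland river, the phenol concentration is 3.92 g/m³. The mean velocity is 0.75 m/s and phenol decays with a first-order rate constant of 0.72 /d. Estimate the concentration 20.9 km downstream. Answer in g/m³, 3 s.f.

3.11 g/m³

Travel time t = 20.9 km / 0.75 m/s = 2.09e+04/0.75 = 2.787e+04 s = 0.3225 d.
First-order decay: C = 3.92·exp(−0.72·0.3225) = 3.92·0.7928 = 3.108 g/m³.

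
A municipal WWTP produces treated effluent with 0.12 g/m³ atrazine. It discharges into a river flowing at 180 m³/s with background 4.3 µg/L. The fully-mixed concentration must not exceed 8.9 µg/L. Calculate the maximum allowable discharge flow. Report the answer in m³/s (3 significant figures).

4.3 µg/L = 0.0043 mg/L.
8.9 µg/L = 0.0089 mg/L.
Mass balance at complete mixing: C_std·(Q_w + Q_r) = Q_w·C_e + Q_r·C_b.
Rearranging, Q_w = Q_r·(C_std − C_b)/(C_e − C_std) = 180·(0.0089 − 0.0043) / (0.12 − 0.0089) = 7.453 m³/s.

7.45 m³/s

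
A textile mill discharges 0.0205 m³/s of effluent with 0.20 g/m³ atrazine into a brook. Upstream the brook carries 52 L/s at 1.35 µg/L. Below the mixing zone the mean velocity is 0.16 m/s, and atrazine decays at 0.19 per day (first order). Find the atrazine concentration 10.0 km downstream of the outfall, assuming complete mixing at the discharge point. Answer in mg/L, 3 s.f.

52 L/s = 0.052 m³/s.
1.35 µg/L = 0.00135 mg/L.
After complete mixing, C₀ = (0.0205·0.2 + 0.052·0.00135) / 0.0725 = 0.05752 mg/L.
Travel time t = 1e+04 m / 0.16 m/s = 6.25e+04 s = 0.7234 d.
C = 0.05752·exp(−0.19·0.7234) = 0.05752·0.8716 = 0.05013 mg/L.

0.0501 mg/L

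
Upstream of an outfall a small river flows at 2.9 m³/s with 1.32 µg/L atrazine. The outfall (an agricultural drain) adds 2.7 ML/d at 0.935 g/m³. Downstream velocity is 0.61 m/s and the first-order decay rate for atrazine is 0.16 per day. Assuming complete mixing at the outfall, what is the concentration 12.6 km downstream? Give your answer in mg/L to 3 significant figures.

2.7 ML/d = 0.03125 m³/s.
1.32 µg/L = 0.00132 mg/L.
After complete mixing, C₀ = (0.03125·0.935 + 2.9·0.00132) / 2.931 = 0.01127 mg/L.
Travel time t = 1.26e+04 m / 0.61 m/s = 2.066e+04 s = 0.2391 d.
C = 0.01127·exp(−0.16·0.2391) = 0.01127·0.9625 = 0.01085 mg/L.

0.0109 mg/L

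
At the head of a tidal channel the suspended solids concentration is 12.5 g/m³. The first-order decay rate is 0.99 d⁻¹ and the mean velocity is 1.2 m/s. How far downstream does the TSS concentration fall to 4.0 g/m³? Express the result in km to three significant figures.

From C = C₀·e^(−kt), t = ln(C₀/C)/k = ln(12.5/4.0)/0.99 = 1.139/0.99 = 1.151 d.
Distance = v·t = 1.2 m/s × 9.944e+04 s = 1.193e+05 m = 119.3 km.

119 km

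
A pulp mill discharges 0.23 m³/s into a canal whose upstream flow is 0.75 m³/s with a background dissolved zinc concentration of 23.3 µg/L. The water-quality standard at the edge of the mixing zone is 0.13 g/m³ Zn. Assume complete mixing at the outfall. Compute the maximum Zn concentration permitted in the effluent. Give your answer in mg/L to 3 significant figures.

0.478 mg/L

23.3 µg/L = 0.0233 mg/L.
Mass balance: 0.13·0.98 = 0.23·Cₑ + 0.75·0.0233.
Cₑ = (0.1274 − 0.01748) / 0.23 = 0.4779 mg/L.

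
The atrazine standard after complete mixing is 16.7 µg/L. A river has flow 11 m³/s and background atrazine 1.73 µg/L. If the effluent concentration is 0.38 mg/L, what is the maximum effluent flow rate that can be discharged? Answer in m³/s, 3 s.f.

0.453 m³/s

1.73 µg/L = 0.00173 mg/L.
16.7 µg/L = 0.0167 mg/L.
Mass balance at complete mixing: C_std·(Q_w + Q_r) = Q_w·C_e + Q_r·C_b.
Rearranging, Q_w = Q_r·(C_std − C_b)/(C_e − C_std) = 11·(0.0167 − 0.00173) / (0.38 − 0.0167) = 0.4533 m³/s.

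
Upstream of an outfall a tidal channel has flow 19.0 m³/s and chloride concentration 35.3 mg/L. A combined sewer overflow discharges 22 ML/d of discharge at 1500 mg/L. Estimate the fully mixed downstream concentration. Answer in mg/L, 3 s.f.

22 ML/d = 0.2546 m³/s.
Conservation of mass across the mixing zone: C = (0.2546·1500 + 19·35.3) / (0.2546 + 19) = 1053/19.25 = 54.67 mg/L.

54.7 mg/L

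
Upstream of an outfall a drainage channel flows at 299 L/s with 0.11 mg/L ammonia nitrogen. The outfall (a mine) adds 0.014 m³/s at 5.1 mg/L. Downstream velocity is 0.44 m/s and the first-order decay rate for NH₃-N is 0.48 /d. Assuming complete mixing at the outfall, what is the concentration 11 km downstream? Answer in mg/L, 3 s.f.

299 L/s = 0.299 m³/s.
After complete mixing, C₀ = (0.014·5.1 + 0.299·0.11) / 0.313 = 0.3332 mg/L.
Travel time t = 1.1e+04 m / 0.44 m/s = 2.5e+04 s = 0.2894 d.
C = 0.3332·exp(−0.48·0.2894) = 0.3332·0.8703 = 0.29 mg/L.

0.290 mg/L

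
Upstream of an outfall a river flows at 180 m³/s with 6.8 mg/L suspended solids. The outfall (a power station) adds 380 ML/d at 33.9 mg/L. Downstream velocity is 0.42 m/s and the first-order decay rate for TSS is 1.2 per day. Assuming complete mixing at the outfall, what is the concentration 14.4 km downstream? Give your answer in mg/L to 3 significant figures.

380 ML/d = 4.398 m³/s.
After complete mixing, C₀ = (4.398·33.9 + 180·6.8) / 184.4 = 7.446 mg/L.
Travel time t = 1.44e+04 m / 0.42 m/s = 3.429e+04 s = 0.3968 d.
C = 7.446·exp(−1.2·0.3968) = 7.446·0.6211 = 4.625 mg/L.

4.63 mg/L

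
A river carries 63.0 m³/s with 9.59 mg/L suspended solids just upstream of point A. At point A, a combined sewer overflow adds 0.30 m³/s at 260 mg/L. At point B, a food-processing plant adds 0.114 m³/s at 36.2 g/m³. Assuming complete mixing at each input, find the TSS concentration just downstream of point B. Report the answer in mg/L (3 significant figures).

After input A: C = (63·9.59 + 0.3·260) / 63.3 = 10.78 mg/L.
After input B: C = (63.3·10.78 + 0.114·36.2) / 63.41 = 10.82 mg/L.

10.8 mg/L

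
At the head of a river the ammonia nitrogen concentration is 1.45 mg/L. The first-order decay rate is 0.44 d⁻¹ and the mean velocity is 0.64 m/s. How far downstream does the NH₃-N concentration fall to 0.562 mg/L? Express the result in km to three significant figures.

From C = C₀·e^(−kt), t = ln(C₀/C)/k = ln(1.45/0.562)/0.44 = 0.9478/0.44 = 2.154 d.
Distance = v·t = 0.64 m/s × 1.861e+05 s = 1.191e+05 m = 119.1 km.

119 km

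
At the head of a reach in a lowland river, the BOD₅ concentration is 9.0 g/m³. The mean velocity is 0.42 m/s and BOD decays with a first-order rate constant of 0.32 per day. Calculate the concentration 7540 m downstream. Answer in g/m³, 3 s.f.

Travel time t = 7540 m / 0.42 m/s = 7540/0.42 = 1.795e+04 s = 0.2078 d.
First-order decay: C = 9.0·exp(−0.32·0.2078) = 9.0·0.9357 = 8.421 g/m³.

8.42 g/m³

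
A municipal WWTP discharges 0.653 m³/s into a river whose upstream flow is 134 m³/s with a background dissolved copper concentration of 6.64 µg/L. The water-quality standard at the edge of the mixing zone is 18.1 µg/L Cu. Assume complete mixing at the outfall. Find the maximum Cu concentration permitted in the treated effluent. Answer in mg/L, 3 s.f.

2.37 mg/L

6.64 µg/L = 0.00664 mg/L.
18.1 µg/L = 0.0181 mg/L.
Mass balance: 0.0181·134.7 = 0.653·Cₑ + 134·0.00664.
Cₑ = (2.437 − 0.8898) / 0.653 = 2.37 mg/L.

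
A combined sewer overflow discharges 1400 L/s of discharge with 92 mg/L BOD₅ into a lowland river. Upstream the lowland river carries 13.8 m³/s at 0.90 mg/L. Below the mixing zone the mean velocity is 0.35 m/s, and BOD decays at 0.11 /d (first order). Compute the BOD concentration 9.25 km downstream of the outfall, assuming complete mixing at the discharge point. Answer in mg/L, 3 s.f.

8.98 mg/L

1400 L/s = 1.4 m³/s.
After complete mixing, C₀ = (1.4·92 + 13.8·0.9) / 15.2 = 9.291 mg/L.
Travel time t = 9250 m / 0.35 m/s = 2.643e+04 s = 0.3059 d.
C = 9.291·exp(−0.11·0.3059) = 9.291·0.9669 = 8.983 mg/L.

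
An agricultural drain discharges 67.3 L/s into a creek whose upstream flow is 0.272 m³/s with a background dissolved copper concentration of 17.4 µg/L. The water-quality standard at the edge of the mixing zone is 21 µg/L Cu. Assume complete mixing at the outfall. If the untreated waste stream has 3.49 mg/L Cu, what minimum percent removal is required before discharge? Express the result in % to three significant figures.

99.0 %

67.3 L/s = 0.0673 m³/s.
17.4 µg/L = 0.0174 mg/L.
21 µg/L = 0.021 mg/L.
Mass balance: 0.021·0.3393 = 0.0673·Cₑ + 0.272·0.0174.
Cₑ = (0.007125 − 0.004733) / 0.0673 = 0.03555 mg/L.
Required removal = 1 − 0.03555/3.49 = 98.98 %.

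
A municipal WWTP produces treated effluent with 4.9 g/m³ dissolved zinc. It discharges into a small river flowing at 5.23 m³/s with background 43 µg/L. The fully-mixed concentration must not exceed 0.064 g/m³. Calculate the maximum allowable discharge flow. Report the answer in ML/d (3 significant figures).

43 µg/L = 0.043 mg/L.
Mass balance at complete mixing: C_std·(Q_w + Q_r) = Q_w·C_e + Q_r·C_b.
Rearranging, Q_w = Q_r·(C_std − C_b)/(C_e − C_std) = 5.23·(0.064 − 0.043) / (4.9 − 0.064) = 0.02271 m³/s.
= 1.962 ML/d.

1.96 ML/d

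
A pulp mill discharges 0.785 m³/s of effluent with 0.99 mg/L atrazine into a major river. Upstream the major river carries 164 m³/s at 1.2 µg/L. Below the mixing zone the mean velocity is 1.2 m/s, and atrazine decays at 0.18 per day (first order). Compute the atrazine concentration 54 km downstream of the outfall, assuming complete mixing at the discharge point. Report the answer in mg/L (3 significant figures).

0.00538 mg/L

1.2 µg/L = 0.0012 mg/L.
After complete mixing, C₀ = (0.785·0.99 + 164·0.0012) / 164.8 = 0.00591 mg/L.
Travel time t = 5.4e+04 m / 1.2 m/s = 4.5e+04 s = 0.5208 d.
C = 0.00591·exp(−0.18·0.5208) = 0.00591·0.9105 = 0.005382 mg/L.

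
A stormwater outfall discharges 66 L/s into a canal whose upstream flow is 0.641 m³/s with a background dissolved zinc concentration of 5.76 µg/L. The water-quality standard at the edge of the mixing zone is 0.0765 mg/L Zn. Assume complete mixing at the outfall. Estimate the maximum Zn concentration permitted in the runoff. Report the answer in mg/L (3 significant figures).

66 L/s = 0.066 m³/s.
5.76 µg/L = 0.00576 mg/L.
Mass balance: 0.0765·0.707 = 0.066·Cₑ + 0.641·0.00576.
Cₑ = (0.05409 − 0.003692) / 0.066 = 0.7635 mg/L.

0.764 mg/L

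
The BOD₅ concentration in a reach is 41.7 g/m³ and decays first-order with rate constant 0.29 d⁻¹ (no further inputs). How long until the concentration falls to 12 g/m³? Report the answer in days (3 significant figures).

4.30 d

t = ln(C₀/C)/k = ln(41.7/12)/0.29 = 1.246/0.29 = 4.295 d.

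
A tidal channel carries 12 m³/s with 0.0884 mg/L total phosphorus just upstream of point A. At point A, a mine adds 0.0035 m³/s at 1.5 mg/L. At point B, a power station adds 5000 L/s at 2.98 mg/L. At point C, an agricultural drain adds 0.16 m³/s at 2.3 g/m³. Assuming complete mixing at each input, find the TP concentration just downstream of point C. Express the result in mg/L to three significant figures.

After input A: C = (12·0.0884 + 0.0035·1.5) / 12 = 0.08881 mg/L.
5000 L/s = 5 m³/s.
After input B: C = (12·0.08881 + 5·2.98) / 17 = 0.939 mg/L.
After input C: C = (17·0.939 + 0.16·2.3) / 17.16 = 0.9517 mg/L.

0.952 mg/L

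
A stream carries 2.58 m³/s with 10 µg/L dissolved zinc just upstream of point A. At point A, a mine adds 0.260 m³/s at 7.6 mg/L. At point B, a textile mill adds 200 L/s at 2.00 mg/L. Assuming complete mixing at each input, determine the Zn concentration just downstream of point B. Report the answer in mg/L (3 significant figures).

0.790 mg/L

10 µg/L = 0.01 mg/L.
After input A: C = (2.58·0.01 + 0.26·7.6) / 2.84 = 0.7049 mg/L.
200 L/s = 0.2 m³/s.
After input B: C = (2.84·0.7049 + 0.2·2) / 3.04 = 0.7901 mg/L.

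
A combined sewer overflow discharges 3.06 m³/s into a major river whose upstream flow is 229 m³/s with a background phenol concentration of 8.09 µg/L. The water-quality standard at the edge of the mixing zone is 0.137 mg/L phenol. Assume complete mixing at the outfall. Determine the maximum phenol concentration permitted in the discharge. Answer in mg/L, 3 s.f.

9.78 mg/L

8.09 µg/L = 0.00809 mg/L.
Mass balance: 0.137·232.1 = 3.06·Cₑ + 229·0.00809.
Cₑ = (31.79 − 1.853) / 3.06 = 9.784 mg/L.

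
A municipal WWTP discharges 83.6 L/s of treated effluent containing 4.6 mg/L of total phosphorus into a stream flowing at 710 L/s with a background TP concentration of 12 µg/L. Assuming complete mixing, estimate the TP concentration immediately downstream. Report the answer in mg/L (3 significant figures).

83.6 L/s = 0.0836 m³/s.
710 L/s = 0.71 m³/s.
12 µg/L = 0.012 mg/L.
Conservation of mass across the mixing zone: C = (0.0836·4.6 + 0.71·0.012) / (0.0836 + 0.71) = 0.3931/0.7936 = 0.4953 mg/L.

0.495 mg/L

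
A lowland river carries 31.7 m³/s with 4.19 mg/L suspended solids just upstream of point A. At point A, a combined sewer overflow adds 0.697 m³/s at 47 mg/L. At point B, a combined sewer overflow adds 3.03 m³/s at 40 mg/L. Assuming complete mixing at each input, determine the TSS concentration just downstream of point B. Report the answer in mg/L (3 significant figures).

8.10 mg/L

After input A: C = (31.7·4.19 + 0.697·47) / 32.4 = 5.111 mg/L.
After input B: C = (32.4·5.111 + 3.03·40) / 35.43 = 8.095 mg/L.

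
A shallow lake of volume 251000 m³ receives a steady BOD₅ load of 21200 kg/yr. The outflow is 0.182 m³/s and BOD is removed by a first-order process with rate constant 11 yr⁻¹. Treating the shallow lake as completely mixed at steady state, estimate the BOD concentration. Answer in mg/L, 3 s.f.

Outflow Q = 0.182 m³/s × 3.156e+07 s/yr = 5.743e+06 m³/yr.
Steady-state CSTR mass balance: W = Q·C + k·V·C, so C = W/(Q + kV).
Q + kV = 5.743e+06 + 11·251000 = 8.504e+06 m³/yr.
C = 21200/8.504e+06 = 0.002493 kg/m³ = 2.493 mg/L.

2.49 mg/L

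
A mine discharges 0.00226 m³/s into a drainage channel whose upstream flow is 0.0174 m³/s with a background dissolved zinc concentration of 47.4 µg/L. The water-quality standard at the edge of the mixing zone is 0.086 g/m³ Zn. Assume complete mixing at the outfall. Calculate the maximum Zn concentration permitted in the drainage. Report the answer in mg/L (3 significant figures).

47.4 µg/L = 0.0474 mg/L.
Mass balance: 0.086·0.01966 = 0.00226·Cₑ + 0.0174·0.0474.
Cₑ = (0.001691 − 0.0008248) / 0.00226 = 0.3832 mg/L.

0.383 mg/L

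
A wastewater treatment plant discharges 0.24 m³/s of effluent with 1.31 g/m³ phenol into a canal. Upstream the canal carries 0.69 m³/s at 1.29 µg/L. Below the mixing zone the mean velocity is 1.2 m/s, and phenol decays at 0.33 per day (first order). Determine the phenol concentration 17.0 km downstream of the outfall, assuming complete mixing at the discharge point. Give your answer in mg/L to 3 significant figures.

1.29 µg/L = 0.00129 mg/L.
After complete mixing, C₀ = (0.24·1.31 + 0.69·0.00129) / 0.93 = 0.339 mg/L.
Travel time t = 1.7e+04 m / 1.2 m/s = 1.417e+04 s = 0.164 d.
C = 0.339·exp(−0.33·0.164) = 0.339·0.9473 = 0.3212 mg/L.

0.321 mg/L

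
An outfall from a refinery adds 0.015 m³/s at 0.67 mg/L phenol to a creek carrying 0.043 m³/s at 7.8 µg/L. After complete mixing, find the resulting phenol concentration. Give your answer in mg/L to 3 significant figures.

0.179 mg/L

7.8 µg/L = 0.0078 mg/L.
By mass balance at complete mixing, C = (0.015·0.67 + 0.043·0.0078) / (0.015 + 0.043) = 0.01039/0.058 = 0.1791 mg/L.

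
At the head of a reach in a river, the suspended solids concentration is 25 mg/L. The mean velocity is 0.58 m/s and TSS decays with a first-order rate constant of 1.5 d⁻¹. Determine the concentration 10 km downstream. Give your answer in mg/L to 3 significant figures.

Travel time t = 10 km / 0.58 m/s = 1e+04/0.58 = 1.724e+04 s = 0.1996 d.
First-order decay: C = 25·exp(−1.5·0.1996) = 25·0.7413 = 18.53 mg/L.

18.5 mg/L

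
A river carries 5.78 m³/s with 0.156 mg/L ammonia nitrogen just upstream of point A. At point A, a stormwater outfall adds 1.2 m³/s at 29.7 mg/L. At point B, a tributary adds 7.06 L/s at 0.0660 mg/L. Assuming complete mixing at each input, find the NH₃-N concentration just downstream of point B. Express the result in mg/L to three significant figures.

5.23 mg/L

After input A: C = (5.78·0.156 + 1.2·29.7) / 6.98 = 5.235 mg/L.
7.06 L/s = 0.00706 m³/s.
After input B: C = (6.98·5.235 + 0.00706·0.066) / 6.987 = 5.23 mg/L.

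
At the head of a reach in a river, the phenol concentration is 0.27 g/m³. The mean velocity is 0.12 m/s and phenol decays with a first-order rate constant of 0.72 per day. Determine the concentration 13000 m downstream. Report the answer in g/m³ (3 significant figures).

0.109 g/m³

Travel time t = 13000 m / 0.12 m/s = 1.3e+04/0.12 = 1.083e+05 s = 1.254 d.
First-order decay: C = 0.27·exp(−0.72·1.254) = 0.27·0.4054 = 0.1095 g/m³.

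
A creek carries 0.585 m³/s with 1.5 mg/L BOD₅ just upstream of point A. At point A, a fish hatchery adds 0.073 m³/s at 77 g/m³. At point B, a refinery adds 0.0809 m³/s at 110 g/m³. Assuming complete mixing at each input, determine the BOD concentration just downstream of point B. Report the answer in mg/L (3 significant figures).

After input A: C = (0.585·1.5 + 0.073·77) / 0.658 = 9.876 mg/L.
After input B: C = (0.658·9.876 + 0.0809·110) / 0.7389 = 20.84 mg/L.

20.8 mg/L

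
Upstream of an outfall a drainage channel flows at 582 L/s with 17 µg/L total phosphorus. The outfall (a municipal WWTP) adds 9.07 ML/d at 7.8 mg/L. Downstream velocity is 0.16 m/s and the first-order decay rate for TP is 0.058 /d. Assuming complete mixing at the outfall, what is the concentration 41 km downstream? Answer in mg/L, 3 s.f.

9.07 ML/d = 0.105 m³/s.
582 L/s = 0.582 m³/s.
17 µg/L = 0.017 mg/L.
After complete mixing, C₀ = (0.105·7.8 + 0.582·0.017) / 0.687 = 1.206 mg/L.
Travel time t = 4.1e+04 m / 0.16 m/s = 2.562e+05 s = 2.966 d.
C = 1.206·exp(−0.058·2.966) = 1.206·0.842 = 1.016 mg/L.

1.02 mg/L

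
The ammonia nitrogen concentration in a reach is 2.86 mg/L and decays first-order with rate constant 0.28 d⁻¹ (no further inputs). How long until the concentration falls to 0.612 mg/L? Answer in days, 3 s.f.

5.51 d

t = ln(C₀/C)/k = ln(2.86/0.612)/0.28 = 1.542/0.28 = 5.507 d.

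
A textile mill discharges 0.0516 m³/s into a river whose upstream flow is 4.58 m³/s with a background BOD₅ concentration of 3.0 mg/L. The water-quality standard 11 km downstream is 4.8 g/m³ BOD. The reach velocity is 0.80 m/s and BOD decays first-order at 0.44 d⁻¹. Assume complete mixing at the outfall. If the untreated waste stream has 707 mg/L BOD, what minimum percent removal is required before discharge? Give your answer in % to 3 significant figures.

Travel time to the compliance point: t = 1.1e+04/0.80 = 1.375e+04 s = 0.1591 d; decay factor exp(−0.44·0.1591) = 0.9324.
So the concentration just after mixing may be at most 4.8/0.9324 = 5.148 mg/L.
Mass balance: 5.148·4.632 = 0.0516·Cₑ + 4.58·3.
Cₑ = (23.84 − 13.74) / 0.0516 = 195.8 mg/L.
Required removal = 1 − 195.8/707 = 72.3 %.

72.3 %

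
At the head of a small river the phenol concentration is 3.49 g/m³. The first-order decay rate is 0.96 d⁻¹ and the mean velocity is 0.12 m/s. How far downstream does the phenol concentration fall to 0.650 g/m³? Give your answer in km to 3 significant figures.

18.2 km

From C = C₀·e^(−kt), t = ln(C₀/C)/k = ln(3.49/0.650)/0.96 = 1.681/0.96 = 1.751 d.
Distance = v·t = 0.12 m/s × 1.513e+05 s = 1.815e+04 m = 18.15 km.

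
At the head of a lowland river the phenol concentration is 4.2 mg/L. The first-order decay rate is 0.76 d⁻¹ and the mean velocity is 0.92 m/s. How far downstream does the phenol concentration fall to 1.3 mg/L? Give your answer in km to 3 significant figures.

123 km

From C = C₀·e^(−kt), t = ln(C₀/C)/k = ln(4.2/1.3)/0.76 = 1.173/0.76 = 1.543 d.
Distance = v·t = 0.92 m/s × 1.333e+05 s = 1.227e+05 m = 122.7 km.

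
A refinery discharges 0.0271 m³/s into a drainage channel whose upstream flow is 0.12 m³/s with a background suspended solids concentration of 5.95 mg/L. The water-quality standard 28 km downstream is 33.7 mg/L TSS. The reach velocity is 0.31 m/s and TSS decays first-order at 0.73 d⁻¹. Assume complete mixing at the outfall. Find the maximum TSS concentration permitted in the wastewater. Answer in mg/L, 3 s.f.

Travel time to the compliance point: t = 2.8e+04/0.31 = 9.032e+04 s = 1.045 d; decay factor exp(−0.73·1.045) = 0.4662.
So the concentration just after mixing may be at most 33.7/0.4662 = 72.29 mg/L.
Mass balance: 72.29·0.1471 = 0.0271·Cₑ + 0.12·5.95.
Cₑ = (10.63 − 0.714) / 0.0271 = 366 mg/L.

366 mg/L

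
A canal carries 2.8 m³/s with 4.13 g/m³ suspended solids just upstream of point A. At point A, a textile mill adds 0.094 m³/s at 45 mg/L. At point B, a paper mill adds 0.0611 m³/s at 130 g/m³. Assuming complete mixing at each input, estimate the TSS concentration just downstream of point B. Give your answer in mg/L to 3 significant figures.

8.03 mg/L

After input A: C = (2.8·4.13 + 0.094·45) / 2.894 = 5.457 mg/L.
After input B: C = (2.894·5.457 + 0.0611·130) / 2.955 = 8.033 mg/L.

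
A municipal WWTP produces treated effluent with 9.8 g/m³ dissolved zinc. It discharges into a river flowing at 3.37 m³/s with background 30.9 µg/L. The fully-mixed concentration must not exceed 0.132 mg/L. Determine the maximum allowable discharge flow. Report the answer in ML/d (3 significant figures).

30.9 µg/L = 0.0309 mg/L.
Mass balance at complete mixing: C_std·(Q_w + Q_r) = Q_w·C_e + Q_r·C_b.
Rearranging, Q_w = Q_r·(C_std − C_b)/(C_e − C_std) = 3.37·(0.132 − 0.0309) / (9.8 − 0.132) = 0.03524 m³/s.
= 3.045 ML/d.

3.04 ML/d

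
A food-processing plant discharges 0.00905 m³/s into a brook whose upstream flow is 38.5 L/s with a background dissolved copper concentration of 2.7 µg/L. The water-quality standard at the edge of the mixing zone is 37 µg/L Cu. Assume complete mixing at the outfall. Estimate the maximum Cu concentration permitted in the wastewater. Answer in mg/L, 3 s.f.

38.5 L/s = 0.0385 m³/s.
2.7 µg/L = 0.0027 mg/L.
37 µg/L = 0.037 mg/L.
Mass balance: 0.037·0.04755 = 0.00905·Cₑ + 0.0385·0.0027.
Cₑ = (0.001759 − 0.000104) / 0.00905 = 0.1829 mg/L.

0.183 mg/L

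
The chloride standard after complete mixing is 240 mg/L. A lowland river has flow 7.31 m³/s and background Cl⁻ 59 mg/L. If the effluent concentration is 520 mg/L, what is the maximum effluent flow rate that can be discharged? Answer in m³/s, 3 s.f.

Mass balance at complete mixing: C_std·(Q_w + Q_r) = Q_w·C_e + Q_r·C_b.
Rearranging, Q_w = Q_r·(C_std − C_b)/(C_e − C_std) = 7.31·(240 − 59) / (520 − 240) = 4.725 m³/s.

4.73 m³/s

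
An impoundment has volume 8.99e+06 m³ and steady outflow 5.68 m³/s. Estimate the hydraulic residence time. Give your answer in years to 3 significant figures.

0.0502 yr

Q = 5.68 m³/s × 3.156e+07 s/yr = 1.792e+08 m³/yr.
Hydraulic residence time τ = V/Q = 8.99e+06/1.792e+08 = 0.05015 yr.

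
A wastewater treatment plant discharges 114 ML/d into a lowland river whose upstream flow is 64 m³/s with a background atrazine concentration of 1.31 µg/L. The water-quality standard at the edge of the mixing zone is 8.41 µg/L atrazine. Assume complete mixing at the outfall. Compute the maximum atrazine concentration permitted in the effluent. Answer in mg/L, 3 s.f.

0.353 mg/L

114 ML/d = 1.319 m³/s.
1.31 µg/L = 0.00131 mg/L.
8.41 µg/L = 0.00841 mg/L.
Mass balance: 0.00841·65.32 = 1.319·Cₑ + 64·0.00131.
Cₑ = (0.5493 − 0.08384) / 1.319 = 0.3528 mg/L.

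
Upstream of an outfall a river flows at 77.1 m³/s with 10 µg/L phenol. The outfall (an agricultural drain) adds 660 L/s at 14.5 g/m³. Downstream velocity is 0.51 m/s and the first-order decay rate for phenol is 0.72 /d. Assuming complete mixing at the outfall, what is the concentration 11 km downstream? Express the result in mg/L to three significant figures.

660 L/s = 0.66 m³/s.
10 µg/L = 0.01 mg/L.
After complete mixing, C₀ = (0.66·14.5 + 77.1·0.01) / 77.76 = 0.133 mg/L.
Travel time t = 1.1e+04 m / 0.51 m/s = 2.157e+04 s = 0.2496 d.
C = 0.133·exp(−0.72·0.2496) = 0.133·0.8355 = 0.1111 mg/L.

0.111 mg/L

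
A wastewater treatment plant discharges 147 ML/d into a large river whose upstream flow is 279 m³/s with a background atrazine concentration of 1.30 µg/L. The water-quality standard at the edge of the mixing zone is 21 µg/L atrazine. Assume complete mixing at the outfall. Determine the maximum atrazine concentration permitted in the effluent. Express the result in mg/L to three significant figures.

147 ML/d = 1.701 m³/s.
1.30 µg/L = 0.0013 mg/L.
21 µg/L = 0.021 mg/L.
Mass balance: 0.021·280.7 = 1.701·Cₑ + 279·0.0013.
Cₑ = (5.895 − 0.3627) / 1.701 = 3.251 mg/L.

3.25 mg/L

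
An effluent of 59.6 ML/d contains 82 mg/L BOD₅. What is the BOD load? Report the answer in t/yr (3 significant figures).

1790 t/yr

59.6 ML/d = 0.6898 m³/s.
Mass flux = Q·C = 0.6898 m³/s × 82 g/m³ = 56.56 g/s.
= 56.56 g/s × 31.56 = 1785 t/yr.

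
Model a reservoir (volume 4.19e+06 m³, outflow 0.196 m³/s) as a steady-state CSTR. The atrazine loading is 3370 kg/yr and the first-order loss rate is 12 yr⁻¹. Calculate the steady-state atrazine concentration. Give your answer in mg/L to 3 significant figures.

0.0597 mg/L

Outflow Q = 0.196 m³/s × 3.156e+07 s/yr = 6.185e+06 m³/yr.
Steady-state CSTR mass balance: W = Q·C + k·V·C, so C = W/(Q + kV).
Q + kV = 6.185e+06 + 12·4.19e+06 = 5.647e+07 m³/yr.
C = 3370/5.647e+07 = 5.968e-05 kg/m³ = 0.05968 mg/L.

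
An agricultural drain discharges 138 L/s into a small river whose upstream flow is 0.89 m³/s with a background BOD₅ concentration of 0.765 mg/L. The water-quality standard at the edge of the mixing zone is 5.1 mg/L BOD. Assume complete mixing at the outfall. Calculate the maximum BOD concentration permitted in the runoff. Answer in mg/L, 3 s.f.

138 L/s = 0.138 m³/s.
Mass balance: 5.1·1.028 = 0.138·Cₑ + 0.89·0.765.
Cₑ = (5.243 − 0.6809) / 0.138 = 33.06 mg/L.

33.1 mg/L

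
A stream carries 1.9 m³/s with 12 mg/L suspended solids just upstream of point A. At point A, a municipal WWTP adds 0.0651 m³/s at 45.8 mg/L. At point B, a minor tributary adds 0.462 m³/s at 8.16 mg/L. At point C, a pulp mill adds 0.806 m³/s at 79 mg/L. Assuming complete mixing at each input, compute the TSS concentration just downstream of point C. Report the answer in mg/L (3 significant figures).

After input A: C = (1.9·12 + 0.0651·45.8) / 1.965 = 13.12 mg/L.
After input B: C = (1.965·13.12 + 0.462·8.16) / 2.427 = 12.18 mg/L.
After input C: C = (2.427·12.18 + 0.806·79) / 3.233 = 28.83 mg/L.

28.8 mg/L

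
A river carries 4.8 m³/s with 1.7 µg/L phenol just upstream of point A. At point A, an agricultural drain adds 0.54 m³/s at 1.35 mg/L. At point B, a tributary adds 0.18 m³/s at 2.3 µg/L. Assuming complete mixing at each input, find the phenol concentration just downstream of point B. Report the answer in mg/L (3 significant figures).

1.7 µg/L = 0.0017 mg/L.
After input A: C = (4.8·0.0017 + 0.54·1.35) / 5.34 = 0.138 mg/L.
2.3 µg/L = 0.0023 mg/L.
After input B: C = (5.34·0.138 + 0.18·0.0023) / 5.52 = 0.1336 mg/L.

0.134 mg/L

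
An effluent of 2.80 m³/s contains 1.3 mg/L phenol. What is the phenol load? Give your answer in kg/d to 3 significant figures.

314 kg/d

Mass flux = Q·C = 2.8 m³/s × 1.3 g/m³ = 3.64 g/s.
= 3.64 g/s × 86.4 = 314.5 kg/d.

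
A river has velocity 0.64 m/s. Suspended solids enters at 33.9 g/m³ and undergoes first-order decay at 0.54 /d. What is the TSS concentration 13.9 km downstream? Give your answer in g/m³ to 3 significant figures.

Travel time t = 13.9 km / 0.64 m/s = 1.39e+04/0.64 = 2.172e+04 s = 0.2514 d.
First-order decay: C = 33.9·exp(−0.54·0.2514) = 33.9·0.8731 = 29.6 g/m³.

29.6 g/m³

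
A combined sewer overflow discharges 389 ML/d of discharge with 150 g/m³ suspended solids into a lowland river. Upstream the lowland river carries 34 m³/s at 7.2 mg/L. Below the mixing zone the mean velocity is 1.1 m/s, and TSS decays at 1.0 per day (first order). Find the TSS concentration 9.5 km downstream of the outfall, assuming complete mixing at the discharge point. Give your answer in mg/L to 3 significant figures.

389 ML/d = 4.502 m³/s.
After complete mixing, C₀ = (4.502·150 + 34·7.2) / 38.5 = 23.9 mg/L.
Travel time t = 9500 m / 1.1 m/s = 8636 s = 0.09996 d.
C = 23.9·exp(−1.0·0.09996) = 23.9·0.9049 = 21.63 mg/L.

21.6 mg/L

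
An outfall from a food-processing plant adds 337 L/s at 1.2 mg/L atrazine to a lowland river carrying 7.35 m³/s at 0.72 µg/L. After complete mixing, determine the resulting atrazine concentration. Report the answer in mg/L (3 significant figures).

0.0533 mg/L

337 L/s = 0.337 m³/s.
0.72 µg/L = 0.00072 mg/L.
Flow-weighted mixing gives C = (0.337·1.2 + 7.35·0.00072) / (0.337 + 7.35) = 0.4097/7.687 = 0.0533 mg/L.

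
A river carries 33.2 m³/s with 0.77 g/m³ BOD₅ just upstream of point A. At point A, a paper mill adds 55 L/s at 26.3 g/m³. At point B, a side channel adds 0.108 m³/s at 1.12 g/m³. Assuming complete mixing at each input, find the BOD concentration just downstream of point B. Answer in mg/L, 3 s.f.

55 L/s = 0.055 m³/s.
After input A: C = (33.2·0.77 + 0.055·26.3) / 33.26 = 0.8122 mg/L.
After input B: C = (33.26·0.8122 + 0.108·1.12) / 33.36 = 0.8132 mg/L.

0.813 mg/L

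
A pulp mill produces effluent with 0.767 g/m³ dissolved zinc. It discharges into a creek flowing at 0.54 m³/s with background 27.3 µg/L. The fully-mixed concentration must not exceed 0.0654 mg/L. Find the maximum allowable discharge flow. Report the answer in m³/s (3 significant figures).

27.3 µg/L = 0.0273 mg/L.
Mass balance at complete mixing: C_std·(Q_w + Q_r) = Q_w·C_e + Q_r·C_b.
Rearranging, Q_w = Q_r·(C_std − C_b)/(C_e − C_std) = 0.54·(0.0654 − 0.0273) / (0.767 − 0.0654) = 0.02932 m³/s.

0.0293 m³/s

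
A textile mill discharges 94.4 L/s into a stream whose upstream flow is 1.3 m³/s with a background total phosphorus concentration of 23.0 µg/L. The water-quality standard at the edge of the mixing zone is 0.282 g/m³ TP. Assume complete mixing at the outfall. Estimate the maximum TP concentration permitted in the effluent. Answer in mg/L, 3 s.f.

3.85 mg/L

94.4 L/s = 0.0944 m³/s.
23.0 µg/L = 0.023 mg/L.
Mass balance: 0.282·1.394 = 0.0944·Cₑ + 1.3·0.023.
Cₑ = (0.3932 − 0.0299) / 0.0944 = 3.849 mg/L.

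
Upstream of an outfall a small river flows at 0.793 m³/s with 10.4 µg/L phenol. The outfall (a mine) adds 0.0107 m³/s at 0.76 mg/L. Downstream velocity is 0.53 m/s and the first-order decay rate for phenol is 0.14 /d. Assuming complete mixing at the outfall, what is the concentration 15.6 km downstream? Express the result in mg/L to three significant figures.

0.0194 mg/L

10.4 µg/L = 0.0104 mg/L.
After complete mixing, C₀ = (0.0107·0.76 + 0.793·0.0104) / 0.8037 = 0.02038 mg/L.
Travel time t = 1.56e+04 m / 0.53 m/s = 2.943e+04 s = 0.3407 d.
C = 0.02038·exp(−0.14·0.3407) = 0.02038·0.9534 = 0.01943 mg/L.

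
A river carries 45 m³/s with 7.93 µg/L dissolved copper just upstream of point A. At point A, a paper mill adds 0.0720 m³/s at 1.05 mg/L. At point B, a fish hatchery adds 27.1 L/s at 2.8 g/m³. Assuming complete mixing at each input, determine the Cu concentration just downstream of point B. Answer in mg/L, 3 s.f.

0.0113 mg/L

7.93 µg/L = 0.00793 mg/L.
After input A: C = (45·0.00793 + 0.072·1.05) / 45.07 = 0.009595 mg/L.
27.1 L/s = 0.0271 m³/s.
After input B: C = (45.07·0.009595 + 0.0271·2.8) / 45.1 = 0.01127 mg/L.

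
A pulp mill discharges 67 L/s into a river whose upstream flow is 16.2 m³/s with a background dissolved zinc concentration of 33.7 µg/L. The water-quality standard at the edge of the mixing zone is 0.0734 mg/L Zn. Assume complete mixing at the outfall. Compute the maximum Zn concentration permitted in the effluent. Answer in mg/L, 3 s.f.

9.67 mg/L

67 L/s = 0.067 m³/s.
33.7 µg/L = 0.0337 mg/L.
Mass balance: 0.0734·16.27 = 0.067·Cₑ + 16.2·0.0337.
Cₑ = (1.194 − 0.5459) / 0.067 = 9.673 mg/L.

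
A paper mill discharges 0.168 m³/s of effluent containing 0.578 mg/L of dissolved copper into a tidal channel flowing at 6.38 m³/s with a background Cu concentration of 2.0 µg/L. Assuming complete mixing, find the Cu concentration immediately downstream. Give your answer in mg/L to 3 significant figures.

2.0 µg/L = 0.002 mg/L.
Flow-weighted mixing gives C = (0.168·0.578 + 6.38·0.002) / (0.168 + 6.38) = 0.1099/6.548 = 0.01678 mg/L.

0.0168 mg/L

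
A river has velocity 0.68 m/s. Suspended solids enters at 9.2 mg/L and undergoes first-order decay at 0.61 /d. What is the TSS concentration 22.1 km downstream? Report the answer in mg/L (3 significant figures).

7.31 mg/L

Travel time t = 22.1 km / 0.68 m/s = 2.21e+04/0.68 = 3.25e+04 s = 0.3762 d.
First-order decay: C = 9.2·exp(−0.61·0.3762) = 9.2·0.795 = 7.314 mg/L.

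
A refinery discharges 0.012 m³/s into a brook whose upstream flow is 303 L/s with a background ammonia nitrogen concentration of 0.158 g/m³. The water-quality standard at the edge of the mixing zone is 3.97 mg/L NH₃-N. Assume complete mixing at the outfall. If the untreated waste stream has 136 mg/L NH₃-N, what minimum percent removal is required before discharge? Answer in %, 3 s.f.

26.3 %

303 L/s = 0.303 m³/s.
Mass balance: 3.97·0.315 = 0.012·Cₑ + 0.303·0.158.
Cₑ = (1.251 − 0.04787) / 0.012 = 100.2 mg/L.
Required removal = 1 − 100.2/136 = 26.31 %.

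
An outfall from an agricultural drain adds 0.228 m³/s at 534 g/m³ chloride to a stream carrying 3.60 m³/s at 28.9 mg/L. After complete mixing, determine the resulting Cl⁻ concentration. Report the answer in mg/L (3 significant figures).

By mass balance at complete mixing, C = (0.228·534 + 3.6·28.9) / (0.228 + 3.6) = 225.8/3.828 = 58.98 mg/L.

59.0 mg/L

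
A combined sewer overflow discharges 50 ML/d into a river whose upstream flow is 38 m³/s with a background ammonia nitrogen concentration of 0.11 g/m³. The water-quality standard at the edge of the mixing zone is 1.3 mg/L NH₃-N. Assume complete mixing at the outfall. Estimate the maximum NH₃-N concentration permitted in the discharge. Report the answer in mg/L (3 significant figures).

50 ML/d = 0.5787 m³/s.
Mass balance: 1.3·38.58 = 0.5787·Cₑ + 38·0.11.
Cₑ = (50.15 − 4.18) / 0.5787 = 79.44 mg/L.

79.4 mg/L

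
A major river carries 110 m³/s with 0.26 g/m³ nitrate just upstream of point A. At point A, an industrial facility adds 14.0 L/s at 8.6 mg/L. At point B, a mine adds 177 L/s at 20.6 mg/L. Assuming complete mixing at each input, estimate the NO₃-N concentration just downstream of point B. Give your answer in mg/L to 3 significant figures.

14.0 L/s = 0.014 m³/s.
After input A: C = (110·0.26 + 0.014·8.6) / 110 = 0.2611 mg/L.
177 L/s = 0.177 m³/s.
After input B: C = (110·0.2611 + 0.177·20.6) / 110.2 = 0.2937 mg/L.

0.294 mg/L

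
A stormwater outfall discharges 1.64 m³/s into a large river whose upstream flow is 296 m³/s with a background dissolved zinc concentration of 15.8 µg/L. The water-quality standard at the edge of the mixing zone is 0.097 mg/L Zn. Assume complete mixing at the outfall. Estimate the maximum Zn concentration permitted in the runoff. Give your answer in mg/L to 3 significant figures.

15.8 µg/L = 0.0158 mg/L.
Mass balance: 0.097·297.6 = 1.64·Cₑ + 296·0.0158.
Cₑ = (28.87 − 4.677) / 1.64 = 14.75 mg/L.

14.8 mg/L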